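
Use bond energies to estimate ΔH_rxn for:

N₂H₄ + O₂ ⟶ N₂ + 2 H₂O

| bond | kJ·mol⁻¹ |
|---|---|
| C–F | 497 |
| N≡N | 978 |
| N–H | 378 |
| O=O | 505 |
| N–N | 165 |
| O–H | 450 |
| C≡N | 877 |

ΔH ≈ −596 kJ

Bonds broken (reactants):
  N–H: 4 × 378 = 1512
  N–N: 1 × 165 = 165
  O=O: 1 × 505 = 505
  Σ(broken) = 2182 kJ
Bonds formed (products):
  N≡N: 1 × 978 = 978
  O–H: 4 × 450 = 1800
  Σ(formed) = 2778 kJ
ΔH = Σ(broken) − Σ(formed) = 2182 − 2778 = −596 kJ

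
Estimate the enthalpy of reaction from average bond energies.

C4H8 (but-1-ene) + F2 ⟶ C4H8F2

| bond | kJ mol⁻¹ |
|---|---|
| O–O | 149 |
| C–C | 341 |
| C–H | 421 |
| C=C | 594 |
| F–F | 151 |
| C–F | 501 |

Bonds broken (reactants):
  C–C: 2 × 341 = 682
  C–H: 8 × 421 = 3368
  C=C: 1 × 594 = 594
  F–F: 1 × 151 = 151
  Σ(broken) = 4795 kJ
Bonds formed (products):
  C–C: 3 × 341 = 1023
  C–F: 2 × 501 = 1002
  C–H: 8 × 421 = 3368
  Σ(formed) = 5393 kJ
ΔH = Σ(broken) − Σ(formed) = 4795 − 5393 = −598 kJ

ΔH ≈ −598 kJ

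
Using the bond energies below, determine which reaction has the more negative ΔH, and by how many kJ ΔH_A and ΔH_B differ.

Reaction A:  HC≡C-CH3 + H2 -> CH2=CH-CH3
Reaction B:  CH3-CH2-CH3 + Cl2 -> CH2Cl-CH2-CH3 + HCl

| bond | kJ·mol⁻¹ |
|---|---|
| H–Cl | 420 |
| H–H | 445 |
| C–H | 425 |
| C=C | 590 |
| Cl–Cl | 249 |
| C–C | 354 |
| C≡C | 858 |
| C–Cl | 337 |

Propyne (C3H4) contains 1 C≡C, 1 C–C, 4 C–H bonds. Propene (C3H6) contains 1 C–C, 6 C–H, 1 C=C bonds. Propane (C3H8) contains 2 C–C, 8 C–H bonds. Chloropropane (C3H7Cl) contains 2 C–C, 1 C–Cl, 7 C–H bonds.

Reaction A, by 54 kJ

Reaction A:
  Bonds broken (reactants):
    C≡C: 1 × 858 = 858
    C–C: 1 × 354 = 354
    C–H: 4 × 425 = 1700
    H–H: 1 × 445 = 445
    Σ(broken) = 3357 kJ
  Bonds formed (products):
    C–C: 1 × 354 = 354
    C–H: 6 × 425 = 2550
    C=C: 1 × 590 = 590
    Σ(formed) = 3494 kJ
  ΔH_A = 3357 − 3494 = −137 kJ
Reaction B:
  Bonds broken (reactants):
    C–C: 2 × 354 = 708
    C–H: 8 × 425 = 3400
    Cl–Cl: 1 × 249 = 249
    Σ(broken) = 4357 kJ
  Bonds formed (products):
    C–C: 2 × 354 = 708
    C–Cl: 1 × 337 = 337
    C–H: 7 × 425 = 2975
    H–Cl: 1 × 420 = 420
    Σ(formed) = 4440 kJ
  ΔH_B = 4357 − 4440 = −83 kJ
ΔH_A − ΔH_B = −54 kJ, so reaction A has the more negative ΔH; |ΔH_A − ΔH_B| = 54 kJ.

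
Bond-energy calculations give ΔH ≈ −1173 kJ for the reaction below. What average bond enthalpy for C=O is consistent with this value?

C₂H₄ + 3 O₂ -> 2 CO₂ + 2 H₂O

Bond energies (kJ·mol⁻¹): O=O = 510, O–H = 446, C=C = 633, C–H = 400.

Let D be the C=O bond energy.
Σ(broken) = 4×400 + 1×633 + 3×510 = 3763
Σ(formed) = 4×D + 4×446 = 1784 + 4D
ΔH = Σ(broken) − Σ(formed) = (3763) − (1784 + 4D) = +1979 − 4D
Setting this equal to −1173 kJ gives 4D = 3152, so D = 788 kJ/mol.

D(C=O) ≈ 788 kJ/mol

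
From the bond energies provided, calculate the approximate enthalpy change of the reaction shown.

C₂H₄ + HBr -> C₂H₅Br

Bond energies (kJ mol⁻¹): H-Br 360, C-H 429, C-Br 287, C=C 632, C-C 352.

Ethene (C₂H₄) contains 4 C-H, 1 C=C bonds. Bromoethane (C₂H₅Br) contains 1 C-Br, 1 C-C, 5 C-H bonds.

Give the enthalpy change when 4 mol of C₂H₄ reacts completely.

ΔH = −304 kJ

Bonds broken (reactants):
  C-H: 4 × 429 = 1716
  C=C: 1 × 632 = 632
  H-Br: 1 × 360 = 360
  Σ(broken) = 2708 kJ
Bonds formed (products):
  C-Br: 1 × 287 = 287
  C-C: 1 × 352 = 352
  C-H: 5 × 429 = 2145
  Σ(formed) = 2784 kJ
ΔH = Σ(broken) − Σ(formed) = 2708 − 2784 = −76 kJ
For 4× the reaction as written: 4 × (−76) = −304 kJ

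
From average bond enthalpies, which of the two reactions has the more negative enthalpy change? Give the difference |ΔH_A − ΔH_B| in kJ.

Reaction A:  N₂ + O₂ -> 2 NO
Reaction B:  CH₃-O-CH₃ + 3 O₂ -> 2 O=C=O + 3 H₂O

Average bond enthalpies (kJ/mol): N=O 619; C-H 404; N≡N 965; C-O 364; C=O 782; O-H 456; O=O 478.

Reaction B, by 1483 kJ

Reaction A:
  Bonds broken (reactants):
    N≡N: 1 × 965 = 965
    O=O: 1 × 478 = 478
    Σ(broken) = 1443 kJ
  Bonds formed (products):
    N=O: 2 × 619 = 1238
    Σ(formed) = 1238 kJ
  ΔH_A = 1443 − 1238 = +205 kJ
Reaction B:
  Bonds broken (reactants):
    C-H: 6 × 404 = 2424
    C-O: 2 × 364 = 728
    O=O: 3 × 478 = 1434
    Σ(broken) = 4586 kJ
  Bonds formed (products):
    C=O: 4 × 782 = 3128
    O-H: 6 × 456 = 2736
    Σ(formed) = 5864 kJ
  ΔH_B = 4586 − 5864 = −1278 kJ
ΔH_A − ΔH_B = +1483 kJ, so reaction B has the more negative ΔH; |ΔH_A − ΔH_B| = 1483 kJ.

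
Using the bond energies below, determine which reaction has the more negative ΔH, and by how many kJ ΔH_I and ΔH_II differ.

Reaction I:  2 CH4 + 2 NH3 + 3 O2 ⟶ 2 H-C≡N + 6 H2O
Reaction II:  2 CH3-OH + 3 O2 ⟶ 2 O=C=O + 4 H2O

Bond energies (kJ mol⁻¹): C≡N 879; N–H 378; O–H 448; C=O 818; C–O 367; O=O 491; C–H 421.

Reaction II, by 360 kJ

Reaction I:
  Bonds broken (reactants):
    C–H: 8 × 421 = 3368
    N–H: 6 × 378 = 2268
    O=O: 3 × 491 = 1473
    Σ(broken) = 7109 kJ
  Bonds formed (products):
    C≡N: 2 × 879 = 1758
    C–H: 2 × 421 = 842
    O–H: 12 × 448 = 5376
    Σ(formed) = 7976 kJ
  ΔH_I = 7109 − 7976 = −867 kJ
Reaction II:
  Bonds broken (reactants):
    C–H: 6 × 421 = 2526
    C–O: 2 × 367 = 734
    O–H: 2 × 448 = 896
    O=O: 3 × 491 = 1473
    Σ(broken) = 5629 kJ
  Bonds formed (products):
    C=O: 4 × 818 = 3272
    O–H: 8 × 448 = 3584
    Σ(formed) = 6856 kJ
  ΔH_II = 5629 − 6856 = −1227 kJ
ΔH_I − ΔH_II = +360 kJ, so reaction II has the more negative ΔH; |ΔH_I − ΔH_II| = 360 kJ.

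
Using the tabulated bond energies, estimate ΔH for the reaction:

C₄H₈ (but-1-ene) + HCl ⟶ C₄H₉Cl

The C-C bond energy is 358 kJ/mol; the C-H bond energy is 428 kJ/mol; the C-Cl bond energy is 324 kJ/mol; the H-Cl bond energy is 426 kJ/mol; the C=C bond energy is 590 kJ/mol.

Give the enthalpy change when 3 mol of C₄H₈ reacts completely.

ΔH = −282 kJ

Bonds broken (reactants):
  C-C: 2 × 358 = 716
  C-H: 8 × 428 = 3424
  C=C: 1 × 590 = 590
  H-Cl: 1 × 426 = 426
  Σ(broken) = 5156 kJ
Bonds formed (products):
  C-C: 3 × 358 = 1074
  C-Cl: 1 × 324 = 324
  C-H: 9 × 428 = 3852
  Σ(formed) = 5250 kJ
ΔH = Σ(broken) − Σ(formed) = 5156 − 5250 = −94 kJ
For 3× the reaction as written: 3 × (−94) = −282 kJ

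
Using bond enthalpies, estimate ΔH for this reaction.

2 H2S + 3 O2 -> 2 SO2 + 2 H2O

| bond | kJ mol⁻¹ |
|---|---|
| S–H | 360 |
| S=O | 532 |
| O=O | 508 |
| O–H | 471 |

ΔH ≈ −1048 kJ

Bonds broken (reactants):
  O=O: 3 × 508 = 1524
  S–H: 4 × 360 = 1440
  Σ(broken) = 2964 kJ
Bonds formed (products):
  O–H: 4 × 471 = 1884
  S=O: 4 × 532 = 2128
  Σ(formed) = 4012 kJ
ΔH = Σ(broken) − Σ(formed) = 2964 − 4012 = −1048 kJ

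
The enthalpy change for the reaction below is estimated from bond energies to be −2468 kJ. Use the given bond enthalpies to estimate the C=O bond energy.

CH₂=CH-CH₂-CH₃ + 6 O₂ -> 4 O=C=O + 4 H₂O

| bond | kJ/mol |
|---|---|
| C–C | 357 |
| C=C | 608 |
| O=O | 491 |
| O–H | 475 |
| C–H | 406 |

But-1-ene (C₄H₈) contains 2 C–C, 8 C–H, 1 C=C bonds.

Let D be the C=O bond energy.
Σ(broken) = 2×357 + 8×406 + 1×608 + 6×491 = 7516
Σ(formed) = 8×D + 8×475 = 3800 + 8D
ΔH = Σ(broken) − Σ(formed) = (7516) − (3800 + 8D) = +3716 − 8D
Setting this equal to −2468 kJ gives 8D = 6184, so D = 773 kJ/mol.

D(C=O) ≈ 773 kJ/mol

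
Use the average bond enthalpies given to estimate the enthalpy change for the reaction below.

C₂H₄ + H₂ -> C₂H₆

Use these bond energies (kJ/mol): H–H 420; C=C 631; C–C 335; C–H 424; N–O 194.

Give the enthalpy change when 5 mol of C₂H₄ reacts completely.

ΔH = −660 kJ

Bonds broken (reactants):
  C–H: 4 × 424 = 1696
  C=C: 1 × 631 = 631
  H–H: 1 × 420 = 420
  Σ(broken) = 2747 kJ
Bonds formed (products):
  C–C: 1 × 335 = 335
  C–H: 6 × 424 = 2544
  Σ(formed) = 2879 kJ
ΔH = Σ(broken) − Σ(formed) = 2747 − 2879 = −132 kJ
For 5× the reaction as written: 5 × (−132) = −660 kJ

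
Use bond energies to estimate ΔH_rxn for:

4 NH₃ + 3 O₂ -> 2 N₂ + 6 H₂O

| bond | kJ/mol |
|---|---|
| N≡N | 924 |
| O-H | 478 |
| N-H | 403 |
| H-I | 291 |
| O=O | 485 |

Bonds broken (reactants):
  N-H: 12 × 403 = 4836
  O=O: 3 × 485 = 1455
  Σ(broken) = 6291 kJ
Bonds formed (products):
  N≡N: 2 × 924 = 1848
  O-H: 12 × 478 = 5736
  Σ(formed) = 7584 kJ
ΔH = Σ(broken) − Σ(formed) = 6291 − 7584 = −1293 kJ

ΔH ≈ −1293 kJ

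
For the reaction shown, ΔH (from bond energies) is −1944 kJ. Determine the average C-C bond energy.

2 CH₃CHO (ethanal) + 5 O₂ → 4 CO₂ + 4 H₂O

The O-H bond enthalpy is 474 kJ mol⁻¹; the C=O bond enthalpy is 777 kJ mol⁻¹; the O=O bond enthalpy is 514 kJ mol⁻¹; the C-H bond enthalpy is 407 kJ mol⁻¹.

D(C-C) ≈ 342 kJ/mol

Let D be the C-C bond energy.
Σ(broken) = 2×D + 8×407 + 2×777 + 5×514 = 7380 + 2D
Σ(formed) = 8×777 + 8×474 = 10008
ΔH = Σ(broken) − Σ(formed) = (7380 + 2D) − (10008) = −2628 + 2D
Setting this equal to −1944 kJ gives 2D = 684, so D = 342 kJ/mol.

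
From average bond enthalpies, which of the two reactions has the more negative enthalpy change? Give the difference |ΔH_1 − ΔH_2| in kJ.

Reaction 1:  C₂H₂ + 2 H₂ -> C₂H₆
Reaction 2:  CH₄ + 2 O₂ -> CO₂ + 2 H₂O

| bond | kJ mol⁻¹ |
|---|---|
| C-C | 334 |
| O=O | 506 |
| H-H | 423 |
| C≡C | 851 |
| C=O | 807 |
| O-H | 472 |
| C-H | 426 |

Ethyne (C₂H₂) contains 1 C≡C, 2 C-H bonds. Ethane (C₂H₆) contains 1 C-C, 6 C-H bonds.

Reaction 2, by 445 kJ

Reaction 1:
  Bonds broken (reactants):
    C≡C: 1 × 851 = 851
    C-H: 2 × 426 = 852
    H-H: 2 × 423 = 846
    Σ(broken) = 2549 kJ
  Bonds formed (products):
    C-C: 1 × 334 = 334
    C-H: 6 × 426 = 2556
    Σ(formed) = 2890 kJ
  ΔH_1 = 2549 − 2890 = −341 kJ
Reaction 2:
  Bonds broken (reactants):
    C-H: 4 × 426 = 1704
    O=O: 2 × 506 = 1012
    Σ(broken) = 2716 kJ
  Bonds formed (products):
    C=O: 2 × 807 = 1614
    O-H: 4 × 472 = 1888
    Σ(formed) = 3502 kJ
  ΔH_2 = 2716 − 3502 = −786 kJ
ΔH_1 − ΔH_2 = +445 kJ, so reaction 2 has the more negative ΔH; |ΔH_1 − ΔH_2| = 445 kJ.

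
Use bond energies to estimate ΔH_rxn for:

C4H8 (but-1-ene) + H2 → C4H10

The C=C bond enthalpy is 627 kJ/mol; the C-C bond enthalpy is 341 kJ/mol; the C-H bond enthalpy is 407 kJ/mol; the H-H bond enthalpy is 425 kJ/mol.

ΔH ≈ −103 kJ

Bonds broken (reactants):
  C-C: 2 × 341 = 682
  C-H: 8 × 407 = 3256
  C=C: 1 × 627 = 627
  H-H: 1 × 425 = 425
  Σ(broken) = 4990 kJ
Bonds formed (products):
  C-C: 3 × 341 = 1023
  C-H: 10 × 407 = 4070
  Σ(formed) = 5093 kJ
ΔH = Σ(broken) − Σ(formed) = 4990 − 5093 = −103 kJ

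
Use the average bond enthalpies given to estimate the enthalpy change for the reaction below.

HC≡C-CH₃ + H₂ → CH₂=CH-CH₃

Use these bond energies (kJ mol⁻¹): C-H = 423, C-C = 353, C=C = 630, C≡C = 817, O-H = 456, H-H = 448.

Bonds broken (reactants):
  C≡C: 1 × 817 = 817
  C-C: 1 × 353 = 353
  C-H: 4 × 423 = 1692
  H-H: 1 × 448 = 448
  Σ(broken) = 3310 kJ
Bonds formed (products):
  C-C: 1 × 353 = 353
  C-H: 6 × 423 = 2538
  C=C: 1 × 630 = 630
  Σ(formed) = 3521 kJ
ΔH = Σ(broken) − Σ(formed) = 3310 − 3521 = −211 kJ

ΔH ≈ −211 kJ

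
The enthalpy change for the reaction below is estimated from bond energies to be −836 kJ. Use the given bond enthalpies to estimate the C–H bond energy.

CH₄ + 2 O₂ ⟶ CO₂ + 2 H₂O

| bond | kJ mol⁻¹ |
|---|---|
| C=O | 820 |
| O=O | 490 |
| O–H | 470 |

Let D be the C–H bond energy.
Σ(broken) = 4×D + 2×490 = 980 + 4D
Σ(formed) = 2×820 + 4×470 = 3520
ΔH = Σ(broken) − Σ(formed) = (980 + 4D) − (3520) = −2540 + 4D
Setting this equal to −836 kJ gives 4D = 1704, so D = 426 kJ/mol.

D(C–H) ≈ 426 kJ/mol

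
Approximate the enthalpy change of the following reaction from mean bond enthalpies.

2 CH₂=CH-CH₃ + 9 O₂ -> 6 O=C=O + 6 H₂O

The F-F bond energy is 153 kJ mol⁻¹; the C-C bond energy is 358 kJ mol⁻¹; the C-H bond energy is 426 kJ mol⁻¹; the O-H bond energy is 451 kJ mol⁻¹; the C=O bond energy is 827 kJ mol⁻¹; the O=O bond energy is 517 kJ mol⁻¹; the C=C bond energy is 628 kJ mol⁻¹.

ΔH ≈ −3599 kJ

Bonds broken (reactants):
  C-C: 2 × 358 = 716
  C-H: 12 × 426 = 5112
  C=C: 2 × 628 = 1256
  O=O: 9 × 517 = 4653
  Σ(broken) = 11737 kJ
Bonds formed (products):
  C=O: 12 × 827 = 9924
  O-H: 12 × 451 = 5412
  Σ(formed) = 15336 kJ
ΔH = Σ(broken) − Σ(formed) = 11737 − 15336 = −3599 kJ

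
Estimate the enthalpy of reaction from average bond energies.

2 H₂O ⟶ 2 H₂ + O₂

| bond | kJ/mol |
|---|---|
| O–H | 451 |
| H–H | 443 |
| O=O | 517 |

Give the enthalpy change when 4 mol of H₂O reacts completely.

ΔH = +802 kJ

Bonds broken (reactants):
  O–H: 4 × 451 = 1804
  Σ(broken) = 1804 kJ
Bonds formed (products):
  H–H: 2 × 443 = 886
  O=O: 1 × 517 = 517
  Σ(formed) = 1403 kJ
ΔH = Σ(broken) − Σ(formed) = 1804 − 1403 = +401 kJ
For 2× the reaction as written: 2 × (+401) = +802 kJ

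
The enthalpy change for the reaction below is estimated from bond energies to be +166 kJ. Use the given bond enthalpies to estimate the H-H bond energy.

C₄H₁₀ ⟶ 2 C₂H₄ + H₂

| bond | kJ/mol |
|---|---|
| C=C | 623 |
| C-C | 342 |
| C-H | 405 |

D(H-H) ≈ 424 kJ/mol

Let D be the H-H bond energy.
Σ(broken) = 3×342 + 10×405 = 5076
Σ(formed) = 8×405 + 2×623 + 1×D = 4486 + D
ΔH = Σ(broken) − Σ(formed) = (5076) − (4486 + D) = +590 − D
Setting this equal to +166 kJ gives D = 424 kJ/mol.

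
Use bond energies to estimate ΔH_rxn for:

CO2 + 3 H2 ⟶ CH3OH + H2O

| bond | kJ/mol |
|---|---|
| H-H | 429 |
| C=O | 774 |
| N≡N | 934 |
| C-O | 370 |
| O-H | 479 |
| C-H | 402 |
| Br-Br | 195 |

ΔH ≈ −178 kJ

Bonds broken (reactants):
  C=O: 2 × 774 = 1548
  H-H: 3 × 429 = 1287
  Σ(broken) = 2835 kJ
Bonds formed (products):
  C-H: 3 × 402 = 1206
  C-O: 1 × 370 = 370
  O-H: 3 × 479 = 1437
  Σ(formed) = 3013 kJ
ΔH = Σ(broken) − Σ(formed) = 2835 − 3013 = −178 kJ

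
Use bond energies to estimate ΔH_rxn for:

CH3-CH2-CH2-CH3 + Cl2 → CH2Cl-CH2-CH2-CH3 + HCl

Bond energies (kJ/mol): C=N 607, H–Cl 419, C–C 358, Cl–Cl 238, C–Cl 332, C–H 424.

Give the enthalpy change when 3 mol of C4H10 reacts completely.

Bonds broken (reactants):
  C–C: 3 × 358 = 1074
  C–H: 10 × 424 = 4240
  Cl–Cl: 1 × 238 = 238
  Σ(broken) = 5552 kJ
Bonds formed (products):
  C–C: 3 × 358 = 1074
  C–Cl: 1 × 332 = 332
  C–H: 9 × 424 = 3816
  H–Cl: 1 × 419 = 419
  Σ(formed) = 5641 kJ
ΔH = Σ(broken) − Σ(formed) = 5552 − 5641 = −89 kJ
For 3× the reaction as written: 3 × (−89) = −267 kJ

ΔH = −267 kJ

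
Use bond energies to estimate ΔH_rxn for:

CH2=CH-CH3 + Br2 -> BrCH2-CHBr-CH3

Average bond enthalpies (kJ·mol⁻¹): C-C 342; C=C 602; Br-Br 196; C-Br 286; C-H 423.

ΔH ≈ −116 kJ

Bonds broken (reactants):
  Br-Br: 1 × 196 = 196
  C-C: 1 × 342 = 342
  C-H: 6 × 423 = 2538
  C=C: 1 × 602 = 602
  Σ(broken) = 3678 kJ
Bonds formed (products):
  C-Br: 2 × 286 = 572
  C-C: 2 × 342 = 684
  C-H: 6 × 423 = 2538
  Σ(formed) = 3794 kJ
ΔH = Σ(broken) − Σ(formed) = 3678 − 3794 = −116 kJ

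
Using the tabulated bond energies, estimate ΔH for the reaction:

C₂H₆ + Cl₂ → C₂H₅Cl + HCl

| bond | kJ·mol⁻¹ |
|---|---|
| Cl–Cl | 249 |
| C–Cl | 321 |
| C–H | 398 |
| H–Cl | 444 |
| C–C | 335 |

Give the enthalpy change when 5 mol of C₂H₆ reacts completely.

Bonds broken (reactants):
  C–C: 1 × 335 = 335
  C–H: 6 × 398 = 2388
  Cl–Cl: 1 × 249 = 249
  Σ(broken) = 2972 kJ
Bonds formed (products):
  C–C: 1 × 335 = 335
  C–Cl: 1 × 321 = 321
  C–H: 5 × 398 = 1990
  H–Cl: 1 × 444 = 444
  Σ(formed) = 3090 kJ
ΔH = Σ(broken) − Σ(formed) = 2972 − 3090 = −118 kJ
For 5× the reaction as written: 5 × (−118) = −590 kJ

ΔH = −590 kJ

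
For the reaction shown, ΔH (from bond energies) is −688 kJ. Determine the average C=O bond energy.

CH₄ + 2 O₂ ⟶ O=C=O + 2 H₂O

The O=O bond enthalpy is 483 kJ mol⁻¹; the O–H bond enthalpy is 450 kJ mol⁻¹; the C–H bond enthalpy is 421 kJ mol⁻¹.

D(C=O) ≈ 769 kJ/mol

Let D be the C=O bond energy.
Σ(broken) = 4×421 + 2×483 = 2650
Σ(formed) = 2×D + 4×450 = 1800 + 2D
ΔH = Σ(broken) − Σ(formed) = (2650) − (1800 + 2D) = +850 − 2D
Setting this equal to −688 kJ gives 2D = 1538, so D = 769 kJ/mol.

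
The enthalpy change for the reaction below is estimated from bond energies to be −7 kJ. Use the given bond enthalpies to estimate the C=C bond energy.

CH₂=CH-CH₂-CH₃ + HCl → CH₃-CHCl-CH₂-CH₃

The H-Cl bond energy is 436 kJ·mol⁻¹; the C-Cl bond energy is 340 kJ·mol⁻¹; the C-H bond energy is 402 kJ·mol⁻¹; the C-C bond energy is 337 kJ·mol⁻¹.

D(C=C) ≈ 636 kJ/mol

Let D be the C=C bond energy.
Σ(broken) = 2×337 + 8×402 + 1×D + 1×436 = 4326 + D
Σ(formed) = 3×337 + 1×340 + 9×402 = 4969
ΔH = Σ(broken) − Σ(formed) = (4326 + D) − (4969) = −643 + D
Setting this equal to −7 kJ gives D = 636 kJ/mol.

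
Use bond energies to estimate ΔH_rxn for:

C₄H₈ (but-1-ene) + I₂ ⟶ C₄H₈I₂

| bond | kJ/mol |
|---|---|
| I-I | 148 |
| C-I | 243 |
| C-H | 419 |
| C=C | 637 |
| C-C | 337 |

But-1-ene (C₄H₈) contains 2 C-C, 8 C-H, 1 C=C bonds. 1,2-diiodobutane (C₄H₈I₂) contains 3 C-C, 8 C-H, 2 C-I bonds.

Bonds broken (reactants):
  C-C: 2 × 337 = 674
  C-H: 8 × 419 = 3352
  C=C: 1 × 637 = 637
  I-I: 1 × 148 = 148
  Σ(broken) = 4811 kJ
Bonds formed (products):
  C-C: 3 × 337 = 1011
  C-H: 8 × 419 = 3352
  C-I: 2 × 243 = 486
  Σ(formed) = 4849 kJ
ΔH = Σ(broken) − Σ(formed) = 4811 − 4849 = −38 kJ

ΔH ≈ −38 kJ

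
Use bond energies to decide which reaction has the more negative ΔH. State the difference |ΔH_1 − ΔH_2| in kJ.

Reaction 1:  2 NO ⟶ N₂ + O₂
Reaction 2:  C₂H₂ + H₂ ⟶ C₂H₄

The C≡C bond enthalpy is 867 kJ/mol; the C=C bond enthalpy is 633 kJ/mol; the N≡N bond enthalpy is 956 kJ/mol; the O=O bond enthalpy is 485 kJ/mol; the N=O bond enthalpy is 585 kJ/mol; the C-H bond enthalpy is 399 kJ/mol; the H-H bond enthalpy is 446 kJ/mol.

Reaction 1, by 153 kJ

Reaction 1:
  Bonds broken (reactants):
    N=O: 2 × 585 = 1170
    Σ(broken) = 1170 kJ
  Bonds formed (products):
    N≡N: 1 × 956 = 956
    O=O: 1 × 485 = 485
    Σ(formed) = 1441 kJ
  ΔH_1 = 1170 − 1441 = −271 kJ
Reaction 2:
  Bonds broken (reactants):
    C≡C: 1 × 867 = 867
    C-H: 2 × 399 = 798
    H-H: 1 × 446 = 446
    Σ(broken) = 2111 kJ
  Bonds formed (products):
    C-H: 4 × 399 = 1596
    C=C: 1 × 633 = 633
    Σ(formed) = 2229 kJ
  ΔH_2 = 2111 − 2229 = −118 kJ
ΔH_1 − ΔH_2 = −153 kJ, so reaction 1 has the more negative ΔH; |ΔH_1 − ΔH_2| = 153 kJ.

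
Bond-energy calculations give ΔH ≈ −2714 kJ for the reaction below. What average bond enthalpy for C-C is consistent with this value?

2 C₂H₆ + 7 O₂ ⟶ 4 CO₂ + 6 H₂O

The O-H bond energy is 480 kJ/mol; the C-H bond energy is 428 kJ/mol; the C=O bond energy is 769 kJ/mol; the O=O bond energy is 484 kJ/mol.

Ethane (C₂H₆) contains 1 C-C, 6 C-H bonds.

Let D be the C-C bond energy.
Σ(broken) = 2×D + 12×428 + 7×484 = 8524 + 2D
Σ(formed) = 8×769 + 12×480 = 11912
ΔH = Σ(broken) − Σ(formed) = (8524 + 2D) − (11912) = −3388 + 2D
Setting this equal to −2714 kJ gives 2D = 674, so D = 337 kJ/mol.

D(C-C) ≈ 337 kJ/mol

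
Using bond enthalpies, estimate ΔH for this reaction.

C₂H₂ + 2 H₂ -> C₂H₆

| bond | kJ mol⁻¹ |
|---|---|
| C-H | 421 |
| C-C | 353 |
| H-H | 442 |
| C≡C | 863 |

ΔH ≈ −290 kJ

Bonds broken (reactants):
  C≡C: 1 × 863 = 863
  C-H: 2 × 421 = 842
  H-H: 2 × 442 = 884
  Σ(broken) = 2589 kJ
Bonds formed (products):
  C-C: 1 × 353 = 353
  C-H: 6 × 421 = 2526
  Σ(formed) = 2879 kJ
ΔH = Σ(broken) − Σ(formed) = 2589 − 2879 = −290 kJ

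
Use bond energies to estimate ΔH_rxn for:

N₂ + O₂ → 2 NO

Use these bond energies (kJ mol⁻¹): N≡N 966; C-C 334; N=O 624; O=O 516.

Bonds broken (reactants):
  N≡N: 1 × 966 = 966
  O=O: 1 × 516 = 516
  Σ(broken) = 1482 kJ
Bonds formed (products):
  N=O: 2 × 624 = 1248
  Σ(formed) = 1248 kJ
ΔH = Σ(broken) − Σ(formed) = 1482 − 1248 = +234 kJ

ΔH ≈ +234 kJ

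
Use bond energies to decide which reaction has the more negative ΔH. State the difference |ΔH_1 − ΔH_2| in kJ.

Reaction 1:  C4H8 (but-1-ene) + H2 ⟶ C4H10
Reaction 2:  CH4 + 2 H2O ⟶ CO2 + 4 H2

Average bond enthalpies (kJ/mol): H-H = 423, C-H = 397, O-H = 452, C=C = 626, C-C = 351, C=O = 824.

Reaction 1:
  Bonds broken (reactants):
    C-C: 2 × 351 = 702
    C-H: 8 × 397 = 3176
    C=C: 1 × 626 = 626
    H-H: 1 × 423 = 423
    Σ(broken) = 4927 kJ
  Bonds formed (products):
    C-C: 3 × 351 = 1053
    C-H: 10 × 397 = 3970
    Σ(formed) = 5023 kJ
  ΔH_1 = 4927 − 5023 = −96 kJ
Reaction 2:
  Bonds broken (reactants):
    C-H: 4 × 397 = 1588
    O-H: 4 × 452 = 1808
    Σ(broken) = 3396 kJ
  Bonds formed (products):
    C=O: 2 × 824 = 1648
    H-H: 4 × 423 = 1692
    Σ(formed) = 3340 kJ
  ΔH_2 = 3396 − 3340 = +56 kJ
ΔH_1 − ΔH_2 = −152 kJ, so reaction 1 has the more negative ΔH; |ΔH_1 − ΔH_2| = 152 kJ.

Reaction 1, by 152 kJ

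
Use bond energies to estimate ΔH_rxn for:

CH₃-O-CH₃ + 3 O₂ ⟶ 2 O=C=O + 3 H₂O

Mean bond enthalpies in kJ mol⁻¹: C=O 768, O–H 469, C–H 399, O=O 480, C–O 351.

Bonds broken (reactants):
  C–H: 6 × 399 = 2394
  C–O: 2 × 351 = 702
  O=O: 3 × 480 = 1440
  Σ(broken) = 4536 kJ
Bonds formed (products):
  C=O: 4 × 768 = 3072
  O–H: 6 × 469 = 2814
  Σ(formed) = 5886 kJ
ΔH = Σ(broken) − Σ(formed) = 4536 − 5886 = −1350 kJ

ΔH ≈ −1350 kJ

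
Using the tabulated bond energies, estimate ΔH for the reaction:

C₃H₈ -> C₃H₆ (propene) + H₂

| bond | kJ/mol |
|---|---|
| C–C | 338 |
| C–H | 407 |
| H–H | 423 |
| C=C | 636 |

Bonds broken (reactants):
  C–C: 2 × 338 = 676
  C–H: 8 × 407 = 3256
  Σ(broken) = 3932 kJ
Bonds formed (products):
  C–C: 1 × 338 = 338
  C–H: 6 × 407 = 2442
  C=C: 1 × 636 = 636
  H–H: 1 × 423 = 423
  Σ(formed) = 3839 kJ
ΔH = Σ(broken) − Σ(formed) = 3932 − 3839 = +93 kJ

ΔH ≈ +93 kJ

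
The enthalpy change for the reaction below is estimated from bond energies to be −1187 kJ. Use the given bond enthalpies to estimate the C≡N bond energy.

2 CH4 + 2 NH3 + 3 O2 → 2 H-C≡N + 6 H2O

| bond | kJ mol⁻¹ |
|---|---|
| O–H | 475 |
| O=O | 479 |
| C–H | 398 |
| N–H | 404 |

Let D be the C≡N bond energy.
Σ(broken) = 8×398 + 6×404 + 3×479 = 7045
Σ(formed) = 2×D + 2×398 + 12×475 = 6496 + 2D
ΔH = Σ(broken) − Σ(formed) = (7045) − (6496 + 2D) = +549 − 2D
Setting this equal to −1187 kJ gives 2D = 1736, so D = 868 kJ/mol.

D(C≡N) ≈ 868 kJ/mol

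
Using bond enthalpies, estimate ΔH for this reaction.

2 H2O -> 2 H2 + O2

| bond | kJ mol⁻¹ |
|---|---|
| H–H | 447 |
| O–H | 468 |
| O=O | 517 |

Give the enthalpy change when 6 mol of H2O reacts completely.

Bonds broken (reactants):
  O–H: 4 × 468 = 1872
  Σ(broken) = 1872 kJ
Bonds formed (products):
  H–H: 2 × 447 = 894
  O=O: 1 × 517 = 517
  Σ(formed) = 1411 kJ
ΔH = Σ(broken) − Σ(formed) = 1872 − 1411 = +461 kJ
For 3× the reaction as written: 3 × (+461) = +1383 kJ

ΔH = +1383 kJ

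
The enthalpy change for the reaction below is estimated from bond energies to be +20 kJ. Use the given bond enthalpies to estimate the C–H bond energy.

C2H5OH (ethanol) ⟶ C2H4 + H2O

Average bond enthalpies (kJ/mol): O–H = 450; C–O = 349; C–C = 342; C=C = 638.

D(C–H) ≈ 417 kJ/mol

Let D be the C–H bond energy.
Σ(broken) = 1×342 + 5×D + 1×349 + 1×450 = 1141 + 5D
Σ(formed) = 4×D + 1×638 + 2×450 = 1538 + 4D
ΔH = Σ(broken) − Σ(formed) = (1141 + 5D) − (1538 + 4D) = −397 + D
Setting this equal to +20 kJ gives D = 417 kJ/mol.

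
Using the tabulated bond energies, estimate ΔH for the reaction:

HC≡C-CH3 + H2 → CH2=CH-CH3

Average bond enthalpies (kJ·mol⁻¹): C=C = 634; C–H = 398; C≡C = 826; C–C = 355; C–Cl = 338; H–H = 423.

ΔH ≈ −181 kJ

Bonds broken (reactants):
  C≡C: 1 × 826 = 826
  C–C: 1 × 355 = 355
  C–H: 4 × 398 = 1592
  H–H: 1 × 423 = 423
  Σ(broken) = 3196 kJ
Bonds formed (products):
  C–C: 1 × 355 = 355
  C–H: 6 × 398 = 2388
  C=C: 1 × 634 = 634
  Σ(formed) = 3377 kJ
ΔH = Σ(broken) − Σ(formed) = 3196 − 3377 = −181 kJ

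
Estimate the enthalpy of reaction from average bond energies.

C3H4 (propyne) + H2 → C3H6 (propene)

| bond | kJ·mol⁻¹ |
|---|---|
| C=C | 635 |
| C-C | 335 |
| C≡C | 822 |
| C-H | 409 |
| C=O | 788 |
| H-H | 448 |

Bonds broken (reactants):
  C≡C: 1 × 822 = 822
  C-C: 1 × 335 = 335
  C-H: 4 × 409 = 1636
  H-H: 1 × 448 = 448
  Σ(broken) = 3241 kJ
Bonds formed (products):
  C-C: 1 × 335 = 335
  C-H: 6 × 409 = 2454
  C=C: 1 × 635 = 635
  Σ(formed) = 3424 kJ
ΔH = Σ(broken) − Σ(formed) = 3241 − 3424 = −183 kJ

ΔH ≈ −183 kJ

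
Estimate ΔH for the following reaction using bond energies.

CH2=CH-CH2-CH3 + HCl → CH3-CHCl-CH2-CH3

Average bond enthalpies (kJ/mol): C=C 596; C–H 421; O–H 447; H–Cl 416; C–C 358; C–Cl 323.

Bonds broken (reactants):
  C–C: 2 × 358 = 716
  C–H: 8 × 421 = 3368
  C=C: 1 × 596 = 596
  H–Cl: 1 × 416 = 416
  Σ(broken) = 5096 kJ
Bonds formed (products):
  C–C: 3 × 358 = 1074
  C–Cl: 1 × 323 = 323
  C–H: 9 × 421 = 3789
  Σ(formed) = 5186 kJ
ΔH = Σ(broken) − Σ(formed) = 5096 − 5186 = −90 kJ

ΔH ≈ −90 kJ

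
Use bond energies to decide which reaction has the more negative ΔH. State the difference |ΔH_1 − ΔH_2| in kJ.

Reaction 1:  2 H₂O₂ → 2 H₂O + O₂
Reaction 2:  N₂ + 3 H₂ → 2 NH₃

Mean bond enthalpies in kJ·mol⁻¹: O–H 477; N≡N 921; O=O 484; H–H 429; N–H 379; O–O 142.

Reaction 1:
  Bonds broken (reactants):
    O–H: 4 × 477 = 1908
    O–O: 2 × 142 = 284
    Σ(broken) = 2192 kJ
  Bonds formed (products):
    O–H: 4 × 477 = 1908
    O=O: 1 × 484 = 484
    Σ(formed) = 2392 kJ
  ΔH_1 = 2192 − 2392 = −200 kJ
Reaction 2:
  Bonds broken (reactants):
    H–H: 3 × 429 = 1287
    N≡N: 1 × 921 = 921
    Σ(broken) = 2208 kJ
  Bonds formed (products):
    N–H: 6 × 379 = 2274
    Σ(formed) = 2274 kJ
  ΔH_2 = 2208 − 2274 = −66 kJ
ΔH_1 − ΔH_2 = −134 kJ, so reaction 1 has the more negative ΔH; |ΔH_1 − ΔH_2| = 134 kJ.

Reaction 1, by 134 kJ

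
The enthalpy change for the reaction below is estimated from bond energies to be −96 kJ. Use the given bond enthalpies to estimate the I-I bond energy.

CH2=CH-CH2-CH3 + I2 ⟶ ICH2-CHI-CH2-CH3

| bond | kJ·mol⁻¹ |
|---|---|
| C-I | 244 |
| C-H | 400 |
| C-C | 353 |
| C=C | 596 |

Let D be the I-I bond energy.
Σ(broken) = 2×353 + 8×400 + 1×596 + 1×D = 4502 + D
Σ(formed) = 3×353 + 8×400 + 2×244 = 4747
ΔH = Σ(broken) − Σ(formed) = (4502 + D) − (4747) = −245 + D
Setting this equal to −96 kJ gives D = 149 kJ/mol.

D(I-I) ≈ 149 kJ/mol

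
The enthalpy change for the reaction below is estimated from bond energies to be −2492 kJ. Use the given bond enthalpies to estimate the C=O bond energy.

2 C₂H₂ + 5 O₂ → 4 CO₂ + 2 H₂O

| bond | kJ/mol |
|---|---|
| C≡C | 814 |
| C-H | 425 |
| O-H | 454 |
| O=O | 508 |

D(C=O) ≈ 818 kJ/mol

Let D be the C=O bond energy.
Σ(broken) = 2×814 + 4×425 + 5×508 = 5868
Σ(formed) = 8×D + 4×454 = 1816 + 8D
ΔH = Σ(broken) − Σ(formed) = (5868) − (1816 + 8D) = +4052 − 8D
Setting this equal to −2492 kJ gives 8D = 6544, so D = 818 kJ/mol.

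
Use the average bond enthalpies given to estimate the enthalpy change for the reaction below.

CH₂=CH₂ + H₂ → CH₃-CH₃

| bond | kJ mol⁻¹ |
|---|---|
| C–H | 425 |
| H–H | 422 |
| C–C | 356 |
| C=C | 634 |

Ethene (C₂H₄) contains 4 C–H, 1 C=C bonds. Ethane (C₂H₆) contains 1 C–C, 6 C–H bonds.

Bonds broken (reactants):
  C–H: 4 × 425 = 1700
  C=C: 1 × 634 = 634
  H–H: 1 × 422 = 422
  Σ(broken) = 2756 kJ
Bonds formed (products):
  C–C: 1 × 356 = 356
  C–H: 6 × 425 = 2550
  Σ(formed) = 2906 kJ
ΔH = Σ(broken) − Σ(formed) = 2756 − 2906 = −150 kJ

ΔH ≈ −150 kJ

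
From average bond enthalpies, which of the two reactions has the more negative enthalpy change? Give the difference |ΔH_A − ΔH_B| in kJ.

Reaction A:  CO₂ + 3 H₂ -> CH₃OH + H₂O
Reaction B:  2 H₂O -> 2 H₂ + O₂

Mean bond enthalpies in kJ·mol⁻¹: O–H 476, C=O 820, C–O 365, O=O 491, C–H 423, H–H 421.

Reaction A:
  Bonds broken (reactants):
    C=O: 2 × 820 = 1640
    H–H: 3 × 421 = 1263
    Σ(broken) = 2903 kJ
  Bonds formed (products):
    C–H: 3 × 423 = 1269
    C–O: 1 × 365 = 365
    O–H: 3 × 476 = 1428
    Σ(formed) = 3062 kJ
  ΔH_A = 2903 − 3062 = −159 kJ
Reaction B:
  Bonds broken (reactants):
    O–H: 4 × 476 = 1904
    Σ(broken) = 1904 kJ
  Bonds formed (products):
    H–H: 2 × 421 = 842
    O=O: 1 × 491 = 491
    Σ(formed) = 1333 kJ
  ΔH_B = 1904 − 1333 = +571 kJ
ΔH_A − ΔH_B = −730 kJ, so reaction A has the more negative ΔH; |ΔH_A − ΔH_B| = 730 kJ.

Reaction A, by 730 kJ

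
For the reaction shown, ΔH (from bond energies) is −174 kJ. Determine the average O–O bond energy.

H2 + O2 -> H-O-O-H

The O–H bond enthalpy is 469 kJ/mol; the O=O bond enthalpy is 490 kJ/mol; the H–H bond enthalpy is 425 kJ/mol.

Let D be the O–O bond energy.
Σ(broken) = 1×425 + 1×490 = 915
Σ(formed) = 2×469 + 1×D = 938 + D
ΔH = Σ(broken) − Σ(formed) = (915) − (938 + D) = −23 − D
Setting this equal to −174 kJ gives D = 151 kJ/mol.

D(O–O) ≈ 151 kJ/mol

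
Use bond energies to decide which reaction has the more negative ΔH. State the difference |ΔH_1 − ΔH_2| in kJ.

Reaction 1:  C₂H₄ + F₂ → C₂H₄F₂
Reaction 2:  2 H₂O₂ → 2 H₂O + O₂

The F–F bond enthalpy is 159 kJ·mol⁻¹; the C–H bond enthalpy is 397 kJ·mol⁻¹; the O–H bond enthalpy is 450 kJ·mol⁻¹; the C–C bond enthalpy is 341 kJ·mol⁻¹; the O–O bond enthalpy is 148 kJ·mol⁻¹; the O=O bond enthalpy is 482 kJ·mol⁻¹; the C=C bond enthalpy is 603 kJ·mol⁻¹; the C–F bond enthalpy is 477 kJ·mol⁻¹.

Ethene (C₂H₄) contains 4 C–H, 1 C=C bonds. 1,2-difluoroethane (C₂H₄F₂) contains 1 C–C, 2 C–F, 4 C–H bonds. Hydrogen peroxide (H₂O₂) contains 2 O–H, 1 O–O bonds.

Reaction 1, by 347 kJ

Reaction 1:
  Bonds broken (reactants):
    C–H: 4 × 397 = 1588
    C=C: 1 × 603 = 603
    F–F: 1 × 159 = 159
    Σ(broken) = 2350 kJ
  Bonds formed (products):
    C–C: 1 × 341 = 341
    C–F: 2 × 477 = 954
    C–H: 4 × 397 = 1588
    Σ(formed) = 2883 kJ
  ΔH_1 = 2350 − 2883 = −533 kJ
Reaction 2:
  Bonds broken (reactants):
    O–H: 4 × 450 = 1800
    O–O: 2 × 148 = 296
    Σ(broken) = 2096 kJ
  Bonds formed (products):
    O–H: 4 × 450 = 1800
    O=O: 1 × 482 = 482
    Σ(formed) = 2282 kJ
  ΔH_2 = 2096 − 2282 = −186 kJ
ΔH_1 − ΔH_2 = −347 kJ, so reaction 1 has the more negative ΔH; |ΔH_1 − ΔH_2| = 347 kJ.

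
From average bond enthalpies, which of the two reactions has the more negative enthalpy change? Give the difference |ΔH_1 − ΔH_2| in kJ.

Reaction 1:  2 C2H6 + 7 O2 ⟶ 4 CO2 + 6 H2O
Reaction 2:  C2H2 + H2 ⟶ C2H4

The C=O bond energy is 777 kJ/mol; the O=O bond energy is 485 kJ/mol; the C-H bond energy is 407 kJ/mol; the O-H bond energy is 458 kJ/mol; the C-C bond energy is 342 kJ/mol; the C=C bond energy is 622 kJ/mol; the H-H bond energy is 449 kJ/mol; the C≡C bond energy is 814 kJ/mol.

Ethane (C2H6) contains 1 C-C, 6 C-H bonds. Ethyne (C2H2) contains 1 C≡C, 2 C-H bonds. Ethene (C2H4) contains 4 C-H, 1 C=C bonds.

Reaction 1:
  Bonds broken (reactants):
    C-C: 2 × 342 = 684
    C-H: 12 × 407 = 4884
    O=O: 7 × 485 = 3395
    Σ(broken) = 8963 kJ
  Bonds formed (products):
    C=O: 8 × 777 = 6216
    O-H: 12 × 458 = 5496
    Σ(formed) = 11712 kJ
  ΔH_1 = 8963 − 11712 = −2749 kJ
Reaction 2:
  Bonds broken (reactants):
    C≡C: 1 × 814 = 814
    C-H: 2 × 407 = 814
    H-H: 1 × 449 = 449
    Σ(broken) = 2077 kJ
  Bonds formed (products):
    C-H: 4 × 407 = 1628
    C=C: 1 × 622 = 622
    Σ(formed) = 2250 kJ
  ΔH_2 = 2077 − 2250 = −173 kJ
ΔH_1 − ΔH_2 = −2576 kJ, so reaction 1 has the more negative ΔH; |ΔH_1 − ΔH_2| = 2576 kJ.

Reaction 1, by 2576 kJ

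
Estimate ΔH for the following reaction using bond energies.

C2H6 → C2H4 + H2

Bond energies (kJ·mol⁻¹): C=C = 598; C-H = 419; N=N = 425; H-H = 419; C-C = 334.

Bonds broken (reactants):
  C-C: 1 × 334 = 334
  C-H: 6 × 419 = 2514
  Σ(broken) = 2848 kJ
Bonds formed (products):
  C-H: 4 × 419 = 1676
  C=C: 1 × 598 = 598
  H-H: 1 × 419 = 419
  Σ(formed) = 2693 kJ
ΔH = Σ(broken) − Σ(formed) = 2848 − 2693 = +155 kJ

ΔH ≈ +155 kJ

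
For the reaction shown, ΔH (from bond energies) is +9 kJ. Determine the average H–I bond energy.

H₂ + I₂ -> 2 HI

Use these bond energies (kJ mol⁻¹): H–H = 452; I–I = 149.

D(H–I) ≈ 296 kJ/mol

Let D be the H–I bond energy.
Σ(broken) = 1×452 + 1×149 = 601
Σ(formed) = 2×D = 2D
ΔH = Σ(broken) − Σ(formed) = (601) − (2D) = +601 − 2D
Setting this equal to +9 kJ gives 2D = 592, so D = 296 kJ/mol.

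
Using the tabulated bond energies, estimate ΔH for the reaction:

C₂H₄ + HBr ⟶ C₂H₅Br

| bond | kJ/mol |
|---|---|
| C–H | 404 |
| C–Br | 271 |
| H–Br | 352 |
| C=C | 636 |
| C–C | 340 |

ΔH ≈ −27 kJ

Bonds broken (reactants):
  C–H: 4 × 404 = 1616
  C=C: 1 × 636 = 636
  H–Br: 1 × 352 = 352
  Σ(broken) = 2604 kJ
Bonds formed (products):
  C–Br: 1 × 271 = 271
  C–C: 1 × 340 = 340
  C–H: 5 × 404 = 2020
  Σ(formed) = 2631 kJ
ΔH = Σ(broken) − Σ(formed) = 2604 − 2631 = −27 kJ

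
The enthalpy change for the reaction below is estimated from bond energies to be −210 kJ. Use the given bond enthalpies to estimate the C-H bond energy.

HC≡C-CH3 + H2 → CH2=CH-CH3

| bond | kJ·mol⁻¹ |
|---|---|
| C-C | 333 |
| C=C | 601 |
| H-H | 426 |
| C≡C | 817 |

Let D be the C-H bond energy.
Σ(broken) = 1×817 + 1×333 + 4×D + 1×426 = 1576 + 4D
Σ(formed) = 1×333 + 6×D + 1×601 = 934 + 6D
ΔH = Σ(broken) − Σ(formed) = (1576 + 4D) − (934 + 6D) = +642 − 2D
Setting this equal to −210 kJ gives 2D = 852, so D = 426 kJ/mol.

D(C-H) ≈ 426 kJ/mol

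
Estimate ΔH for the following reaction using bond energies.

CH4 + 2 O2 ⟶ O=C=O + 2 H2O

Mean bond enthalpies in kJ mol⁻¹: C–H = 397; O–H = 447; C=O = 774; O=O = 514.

Bonds broken (reactants):
  C–H: 4 × 397 = 1588
  O=O: 2 × 514 = 1028
  Σ(broken) = 2616 kJ
Bonds formed (products):
  C=O: 2 × 774 = 1548
  O–H: 4 × 447 = 1788
  Σ(formed) = 3336 kJ
ΔH = Σ(broken) − Σ(formed) = 2616 − 3336 = −720 kJ

ΔH ≈ −720 kJ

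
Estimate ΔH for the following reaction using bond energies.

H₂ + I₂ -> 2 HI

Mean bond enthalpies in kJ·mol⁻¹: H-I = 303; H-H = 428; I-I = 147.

Bonds broken (reactants):
  H-H: 1 × 428 = 428
  I-I: 1 × 147 = 147
  Σ(broken) = 575 kJ
Bonds formed (products):
  H-I: 2 × 303 = 606
  Σ(formed) = 606 kJ
ΔH = Σ(broken) − Σ(formed) = 575 − 606 = −31 kJ

ΔH ≈ −31 kJ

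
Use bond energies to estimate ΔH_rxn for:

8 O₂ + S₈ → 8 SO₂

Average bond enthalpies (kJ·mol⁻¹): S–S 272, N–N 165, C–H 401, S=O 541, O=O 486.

ΔH ≈ −2592 kJ

Bonds broken (reactants):
  O=O: 8 × 486 = 3888
  S–S: 8 × 272 = 2176
  Σ(broken) = 6064 kJ
Bonds formed (products):
  S=O: 16 × 541 = 8656
  Σ(formed) = 8656 kJ
ΔH = Σ(broken) − Σ(formed) = 6064 − 8656 = −2592 kJ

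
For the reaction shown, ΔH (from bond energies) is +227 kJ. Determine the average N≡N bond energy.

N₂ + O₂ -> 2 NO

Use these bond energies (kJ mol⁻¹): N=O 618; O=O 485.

D(N≡N) ≈ 978 kJ/mol

Let D be the N≡N bond energy.
Σ(broken) = 1×D + 1×485 = 485 + D
Σ(formed) = 2×618 = 1236
ΔH = Σ(broken) − Σ(formed) = (485 + D) − (1236) = −751 + D
Setting this equal to +227 kJ gives D = 978 kJ/mol.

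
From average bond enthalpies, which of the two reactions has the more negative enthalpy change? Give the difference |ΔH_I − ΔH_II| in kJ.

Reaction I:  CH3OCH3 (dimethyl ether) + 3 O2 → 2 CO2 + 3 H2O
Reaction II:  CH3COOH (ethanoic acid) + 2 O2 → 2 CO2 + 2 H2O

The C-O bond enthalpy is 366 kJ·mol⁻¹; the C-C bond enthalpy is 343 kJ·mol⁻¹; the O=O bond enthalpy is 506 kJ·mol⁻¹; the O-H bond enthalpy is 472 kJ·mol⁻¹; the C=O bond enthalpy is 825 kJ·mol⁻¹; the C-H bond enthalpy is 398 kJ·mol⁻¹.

Reaction I, by 518 kJ

Reaction I:
  Bonds broken (reactants):
    C-H: 6 × 398 = 2388
    C-O: 2 × 366 = 732
    O=O: 3 × 506 = 1518
    Σ(broken) = 4638 kJ
  Bonds formed (products):
    C=O: 4 × 825 = 3300
    O-H: 6 × 472 = 2832
    Σ(formed) = 6132 kJ
  ΔH_I = 4638 − 6132 = −1494 kJ
Reaction II:
  Bonds broken (reactants):
    C-C: 1 × 343 = 343
    C-H: 3 × 398 = 1194
    C-O: 1 × 366 = 366
    C=O: 1 × 825 = 825
    O-H: 1 × 472 = 472
    O=O: 2 × 506 = 1012
    Σ(broken) = 4212 kJ
  Bonds formed (products):
    C=O: 4 × 825 = 3300
    O-H: 4 × 472 = 1888
    Σ(formed) = 5188 kJ
  ΔH_II = 4212 − 5188 = −976 kJ
ΔH_I − ΔH_II = −518 kJ, so reaction I has the more negative ΔH; |ΔH_I − ΔH_II| = 518 kJ.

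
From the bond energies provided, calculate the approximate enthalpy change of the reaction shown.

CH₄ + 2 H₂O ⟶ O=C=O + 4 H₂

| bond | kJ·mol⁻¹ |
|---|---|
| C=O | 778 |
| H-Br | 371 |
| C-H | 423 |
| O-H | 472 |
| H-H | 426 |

Bonds broken (reactants):
  C-H: 4 × 423 = 1692
  O-H: 4 × 472 = 1888
  Σ(broken) = 3580 kJ
Bonds formed (products):
  C=O: 2 × 778 = 1556
  H-H: 4 × 426 = 1704
  Σ(formed) = 3260 kJ
ΔH = Σ(broken) − Σ(formed) = 3580 − 3260 = +320 kJ

ΔH ≈ +320 kJ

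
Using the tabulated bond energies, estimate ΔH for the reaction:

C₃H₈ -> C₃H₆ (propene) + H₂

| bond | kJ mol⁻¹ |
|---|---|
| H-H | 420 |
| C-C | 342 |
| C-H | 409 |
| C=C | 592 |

ΔH ≈ +148 kJ

Bonds broken (reactants):
  C-C: 2 × 342 = 684
  C-H: 8 × 409 = 3272
  Σ(broken) = 3956 kJ
Bonds formed (products):
  C-C: 1 × 342 = 342
  C-H: 6 × 409 = 2454
  C=C: 1 × 592 = 592
  H-H: 1 × 420 = 420
  Σ(formed) = 3808 kJ
ΔH = Σ(broken) − Σ(formed) = 3956 − 3808 = +148 kJ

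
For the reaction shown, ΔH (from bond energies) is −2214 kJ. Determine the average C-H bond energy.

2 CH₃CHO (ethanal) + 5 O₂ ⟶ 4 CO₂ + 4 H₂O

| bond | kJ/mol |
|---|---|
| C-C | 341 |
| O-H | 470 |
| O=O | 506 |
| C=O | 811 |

Let D be the C-H bond energy.
Σ(broken) = 2×341 + 8×D + 2×811 + 5×506 = 4834 + 8D
Σ(formed) = 8×811 + 8×470 = 10248
ΔH = Σ(broken) − Σ(formed) = (4834 + 8D) − (10248) = −5414 + 8D
Setting this equal to −2214 kJ gives 8D = 3200, so D = 400 kJ/mol.

D(C-H) ≈ 400 kJ/mol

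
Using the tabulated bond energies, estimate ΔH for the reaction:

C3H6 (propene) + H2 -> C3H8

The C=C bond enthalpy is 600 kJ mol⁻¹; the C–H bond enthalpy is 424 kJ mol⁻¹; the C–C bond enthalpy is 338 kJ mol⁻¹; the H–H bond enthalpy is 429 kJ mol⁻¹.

Bonds broken (reactants):
  C–C: 1 × 338 = 338
  C–H: 6 × 424 = 2544
  C=C: 1 × 600 = 600
  H–H: 1 × 429 = 429
  Σ(broken) = 3911 kJ
Bonds formed (products):
  C–C: 2 × 338 = 676
  C–H: 8 × 424 = 3392
  Σ(formed) = 4068 kJ
ΔH = Σ(broken) − Σ(formed) = 3911 − 4068 = −157 kJ

ΔH ≈ −157 kJ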